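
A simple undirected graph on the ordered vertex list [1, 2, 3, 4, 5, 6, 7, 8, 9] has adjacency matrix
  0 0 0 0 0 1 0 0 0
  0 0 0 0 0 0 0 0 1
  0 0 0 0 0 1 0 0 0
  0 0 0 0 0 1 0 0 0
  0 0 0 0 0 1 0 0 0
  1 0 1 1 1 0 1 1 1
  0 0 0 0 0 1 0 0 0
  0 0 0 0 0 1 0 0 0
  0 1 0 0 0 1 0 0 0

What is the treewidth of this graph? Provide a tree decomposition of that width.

Treewidth 1.
Bags: B1 = {4, 6}  B2 = {6, 9}  B3 = {1, 6}  B4 = {6, 8}  B5 = {2, 9}  B6 = {6, 7}  B7 = {5, 6}  B8 = {3, 6}
Tree: B1–B2, B2–B3, B1–B4, B2–B5, B3–B6, B2–B7, B4–B8

Each bag holds 2 vertices, so the decomposition has width 1, which upper-bounds the treewidth. G has an edge, so its treewidth is at least 1. Therefore the treewidth is 1.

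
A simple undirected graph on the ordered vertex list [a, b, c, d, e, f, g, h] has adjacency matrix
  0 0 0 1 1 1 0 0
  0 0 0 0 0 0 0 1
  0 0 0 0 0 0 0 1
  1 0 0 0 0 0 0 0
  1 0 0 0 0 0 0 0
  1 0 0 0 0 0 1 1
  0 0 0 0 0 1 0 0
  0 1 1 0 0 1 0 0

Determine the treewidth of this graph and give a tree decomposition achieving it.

Each bag holds 2 vertices, so the decomposition has width 1, which upper-bounds the treewidth. Any graph with an edge has treewidth ≥ 1, and G has the edge h–f. Hence tw(G) = 1 exactly.

Treewidth 1.
Bags: B1 = {f, h}  B2 = {c, h}  B3 = {a, f}  B4 = {b, h}  B5 = {f, g}  B6 = {a, d}  B7 = {a, e}
Tree: B1–B2, B1–B3, B1–B4, B3–B5, B3–B6, B6–B7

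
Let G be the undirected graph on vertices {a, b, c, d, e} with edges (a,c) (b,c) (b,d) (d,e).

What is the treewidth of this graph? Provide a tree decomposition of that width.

Treewidth 1.
One optimal decomposition is:
Bags: B1 = {d, e}  B2 = {b, d}  B3 = {b, c}  B4 = {a, c}
Tree: B1–B2, B2–B3, B3–B4

Every bag has size at most 2, so the width is 2 − 1 = 1 and tw(G) ≤ 1. G has an edge, so its treewidth is at least 1. Therefore the treewidth is 1.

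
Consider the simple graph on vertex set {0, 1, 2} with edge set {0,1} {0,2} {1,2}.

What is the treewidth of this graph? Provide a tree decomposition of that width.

With just one bag of size 3, the width is 3 − 1 = 2, so tw(G) ≤ 2. Conversely, {0, 1, 2} is a clique of size 3, and the vertices of any clique must share a bag in every tree decomposition; so some bag has ≥ 3 vertices and tw(G) ≥ 2. Combining the bounds, tw(G) = 2.

Treewidth 2.
One optimal decomposition is:
Bags: B1 = {0, 1, 2}
Tree: (single bag)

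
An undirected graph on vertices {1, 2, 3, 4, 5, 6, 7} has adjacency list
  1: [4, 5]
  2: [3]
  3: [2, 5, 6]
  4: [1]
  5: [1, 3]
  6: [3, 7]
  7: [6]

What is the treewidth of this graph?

1

A width-1 tree decomposition is:
Bags: B1 = {1, 5}  B2 = {3, 5}  B3 = {1, 4}  B4 = {2, 3}  B5 = {3, 6}  B6 = {6, 7}
Tree: B1–B2, B1–B3, B2–B4, B2–B5, B5–B6
The largest bag has 2 vertices, giving width 1; this decomposition certifies tw(G) ≤ 1. G has an edge, so its treewidth is at least 1. The upper and lower bounds meet at 1, so that is the treewidth.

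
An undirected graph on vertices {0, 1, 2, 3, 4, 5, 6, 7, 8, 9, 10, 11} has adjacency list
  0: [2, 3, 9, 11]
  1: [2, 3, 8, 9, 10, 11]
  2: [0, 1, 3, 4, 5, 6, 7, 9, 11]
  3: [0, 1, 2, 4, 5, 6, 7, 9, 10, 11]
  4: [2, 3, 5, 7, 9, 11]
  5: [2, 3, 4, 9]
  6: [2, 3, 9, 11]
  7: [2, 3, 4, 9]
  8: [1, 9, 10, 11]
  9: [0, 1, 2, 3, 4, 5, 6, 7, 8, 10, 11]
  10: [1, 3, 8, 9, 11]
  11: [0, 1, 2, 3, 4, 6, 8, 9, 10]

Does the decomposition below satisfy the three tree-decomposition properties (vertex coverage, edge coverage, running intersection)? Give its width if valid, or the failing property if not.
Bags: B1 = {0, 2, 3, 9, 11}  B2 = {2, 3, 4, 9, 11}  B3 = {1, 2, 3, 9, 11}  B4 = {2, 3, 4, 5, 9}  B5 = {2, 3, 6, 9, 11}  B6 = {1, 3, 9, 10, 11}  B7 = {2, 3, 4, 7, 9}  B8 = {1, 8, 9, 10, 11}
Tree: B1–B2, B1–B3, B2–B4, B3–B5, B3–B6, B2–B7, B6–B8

Yes; width 4.

Vertex coverage: the bags together contain {0, 1, 2, 3, 4, 5, 6, 7, 8, 9, 10, 11}, the full vertex set. Edge coverage: each edge of G has both endpoints in at least one bag. Running intersection: for every vertex, the bags containing it form a connected subtree. All three properties hold, so this is a valid tree decomposition of width max|bag| − 1 = 4, and hence tw(G) ≤ 4.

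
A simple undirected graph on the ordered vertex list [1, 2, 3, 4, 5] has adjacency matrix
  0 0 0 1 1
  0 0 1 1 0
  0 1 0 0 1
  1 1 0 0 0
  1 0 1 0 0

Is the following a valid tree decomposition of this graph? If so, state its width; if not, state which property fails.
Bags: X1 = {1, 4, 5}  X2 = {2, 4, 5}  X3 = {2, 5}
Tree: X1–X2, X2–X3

A tree decomposition must satisfy three properties: every vertex lies in some bag; for every edge, both endpoints lie together in some bag; and for every vertex, the bags containing it form a connected subtree. Here vertex 3 appears in no bag, so the decomposition is invalid.

No — vertex 3 appears in no bag.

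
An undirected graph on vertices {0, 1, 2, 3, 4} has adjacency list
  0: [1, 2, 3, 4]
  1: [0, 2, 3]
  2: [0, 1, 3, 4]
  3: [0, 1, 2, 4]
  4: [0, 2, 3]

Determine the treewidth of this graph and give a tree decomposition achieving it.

Treewidth 3.
Bags: B1 = {0, 1, 2, 3}  B2 = {0, 2, 3, 4}
Tree: B1–B2

Every bag has size at most 4, so the width is 4 − 1 = 3 and tw(G) ≤ 3. For the lower bound, the 4 vertices {0, 1, 2, 3} are pairwise adjacent, and any tree decomposition puts a clique entirely inside one bag — forcing width ≥ 3. Combining the bounds, tw(G) = 3.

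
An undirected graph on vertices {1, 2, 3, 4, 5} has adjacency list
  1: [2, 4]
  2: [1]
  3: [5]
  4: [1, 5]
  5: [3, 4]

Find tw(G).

A width-1 tree decomposition is:
Bags: B1 = {1, 2}  B2 = {1, 4}  B3 = {4, 5}  B4 = {3, 5}
Tree: B1–B2, B2–B3, B3–B4
The largest bag has 2 vertices, giving width 1; this decomposition certifies tw(G) ≤ 1. G has an edge, so its treewidth is at least 1. The upper and lower bounds meet at 1, so that is the treewidth.

1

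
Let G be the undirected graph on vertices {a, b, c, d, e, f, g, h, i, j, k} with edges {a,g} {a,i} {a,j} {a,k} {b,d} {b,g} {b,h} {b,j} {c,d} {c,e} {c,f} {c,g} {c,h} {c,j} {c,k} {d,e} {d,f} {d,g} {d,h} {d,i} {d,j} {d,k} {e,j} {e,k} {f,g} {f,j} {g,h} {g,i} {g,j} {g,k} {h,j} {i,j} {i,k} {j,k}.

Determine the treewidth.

A width-4 tree decomposition is:
Bags: B1 = {c, d, g, j, k}  B2 = {d, g, i, j, k}  B3 = {c, d, g, h, j}  B4 = {b, d, g, h, j}  B5 = {c, d, f, g, j}  B6 = {c, d, e, j, k}  B7 = {a, g, i, j, k}
Tree: B1–B2, B1–B3, B3–B4, B1–B5, B1–B6, B2–B7
Every bag has size at most 5, so the width is 5 − 1 = 4 and tw(G) ≤ 4. Conversely, {c, d, g, h, j} is a clique of size 5, and the vertices of any clique must share a bag in every tree decomposition; so some bag has ≥ 5 vertices and tw(G) ≥ 4. The upper and lower bounds meet at 4, so that is the treewidth.

4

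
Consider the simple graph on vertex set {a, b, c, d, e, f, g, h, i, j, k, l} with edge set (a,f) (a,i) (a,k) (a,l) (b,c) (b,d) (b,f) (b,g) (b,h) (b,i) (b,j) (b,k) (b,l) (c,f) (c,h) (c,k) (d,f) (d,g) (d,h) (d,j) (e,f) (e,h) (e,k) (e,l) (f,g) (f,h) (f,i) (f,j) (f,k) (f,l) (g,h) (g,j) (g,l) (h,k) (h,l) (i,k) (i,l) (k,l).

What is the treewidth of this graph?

4

A width-4 tree decomposition is:
Bags: B1 = {b, c, f, h, k}  B2 = {b, f, h, k, l}  B3 = {b, f, i, k, l}  B4 = {a, f, i, k, l}  B5 = {e, f, h, k, l}  B6 = {b, f, g, h, l}  B7 = {b, d, f, g, h}  B8 = {b, d, f, g, j}
Tree: B1–B2, B2–B3, B3–B4, B2–B5, B2–B6, B6–B7, B7–B8
The largest bag has 5 vertices, giving width 4; this decomposition certifies tw(G) ≤ 4. On the other hand G contains the 5-clique {e, f, h, k, l}. A clique must lie in a single bag of any decomposition, so no decomposition can have width below 4. The upper and lower bounds meet at 4, so that is the treewidth.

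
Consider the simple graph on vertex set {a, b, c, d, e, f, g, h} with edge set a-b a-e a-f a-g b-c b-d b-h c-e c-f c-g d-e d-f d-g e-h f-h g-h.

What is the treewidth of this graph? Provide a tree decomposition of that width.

Every bag has size at most 5, so the width is 5 − 1 = 4 and tw(G) ≤ 4. For the lower bound: the 5 vertex sets {a,e}, {b,h}, {c,f}, {g}, {d} are disjoint, each induces a connected subgraph, and every pair is joined by at least one edge of G. Contracting each set to a single vertex therefore yields K_{5} as a minor, and since treewidth is minor-monotone, tw(G) ≥ tw(K_{5}) = 4. Hence tw(G) = 4 exactly.

Treewidth 4.
One optimal decomposition is:
Bags: B1 = {a, b, e, f, g}  B2 = {b, e, f, g, h}  B3 = {b, c, e, f, g}  B4 = {b, d, e, f, g}
Tree: B1–B2, B2–B3, B3–B4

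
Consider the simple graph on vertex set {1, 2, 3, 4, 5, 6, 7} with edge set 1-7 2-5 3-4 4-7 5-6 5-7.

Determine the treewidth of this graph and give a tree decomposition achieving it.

Every bag has size at most 2, so the width is 2 − 1 = 1 and tw(G) ≤ 1. G has an edge, so its treewidth is at least 1. The upper and lower bounds meet at 1, so that is the treewidth.

Treewidth 1.
Bags: B1 = {1, 7}  B2 = {5, 7}  B3 = {5, 6}  B4 = {2, 5}  B5 = {4, 7}  B6 = {3, 4}
Tree: B1–B2, B2–B3, B2–B4, B1–B5, B5–B6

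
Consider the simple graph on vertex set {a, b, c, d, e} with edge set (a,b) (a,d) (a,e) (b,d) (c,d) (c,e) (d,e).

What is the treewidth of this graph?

A width-2 tree decomposition is:
Bags: B1 = {a, b, d}  B2 = {a, d, e}  B3 = {c, d, e}
Tree: B1–B2, B2–B3
Each bag holds 3 vertices, so the decomposition has width 2, which upper-bounds the treewidth. Conversely, {c, d, e} is a clique of size 3, and the vertices of any clique must share a bag in every tree decomposition; so some bag has ≥ 3 vertices and tw(G) ≥ 2. Combining the bounds, tw(G) = 2.

2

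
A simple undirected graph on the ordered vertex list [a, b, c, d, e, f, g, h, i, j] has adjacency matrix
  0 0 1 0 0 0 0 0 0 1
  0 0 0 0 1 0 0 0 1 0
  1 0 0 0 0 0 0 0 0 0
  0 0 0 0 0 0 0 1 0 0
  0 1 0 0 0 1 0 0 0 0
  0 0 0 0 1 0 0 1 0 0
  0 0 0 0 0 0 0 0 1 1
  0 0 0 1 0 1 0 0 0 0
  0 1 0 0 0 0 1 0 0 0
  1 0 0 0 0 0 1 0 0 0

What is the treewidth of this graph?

1

A width-1 tree decomposition is:
Bags: B1 = {d, h}  B2 = {f, h}  B3 = {e, f}  B4 = {b, e}  B5 = {b, i}  B6 = {g, i}  B7 = {g, j}  B8 = {a, j}  B9 = {a, c}
Tree: B1–B2, B2–B3, B3–B4, B4–B5, B5–B6, B6–B7, B7–B8, B8–B9
Each bag holds 2 vertices, so the decomposition has width 1, which upper-bounds the treewidth. G has an edge, so its treewidth is at least 1. The upper and lower bounds meet at 1, so that is the treewidth.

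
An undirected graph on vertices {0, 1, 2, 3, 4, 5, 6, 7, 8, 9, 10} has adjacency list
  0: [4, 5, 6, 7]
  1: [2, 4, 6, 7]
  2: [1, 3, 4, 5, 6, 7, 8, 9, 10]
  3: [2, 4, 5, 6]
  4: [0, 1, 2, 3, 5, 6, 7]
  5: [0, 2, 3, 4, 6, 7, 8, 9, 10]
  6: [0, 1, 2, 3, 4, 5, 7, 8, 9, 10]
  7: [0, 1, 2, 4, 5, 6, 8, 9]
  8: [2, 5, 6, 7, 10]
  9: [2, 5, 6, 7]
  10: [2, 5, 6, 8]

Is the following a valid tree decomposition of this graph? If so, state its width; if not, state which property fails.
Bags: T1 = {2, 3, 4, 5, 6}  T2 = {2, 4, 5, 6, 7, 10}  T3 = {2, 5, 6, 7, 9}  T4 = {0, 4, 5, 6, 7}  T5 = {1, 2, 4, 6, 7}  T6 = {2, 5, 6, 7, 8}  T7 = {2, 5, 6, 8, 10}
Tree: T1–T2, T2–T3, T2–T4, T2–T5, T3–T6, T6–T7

No — bags containing vertex 10 are not connected in the tree.

A tree decomposition must satisfy three properties: every vertex lies in some bag; for every edge, both endpoints lie together in some bag; and for every vertex, the bags containing it form a connected subtree. Here bags containing vertex 10 are not connected in the tree, so the decomposition is invalid.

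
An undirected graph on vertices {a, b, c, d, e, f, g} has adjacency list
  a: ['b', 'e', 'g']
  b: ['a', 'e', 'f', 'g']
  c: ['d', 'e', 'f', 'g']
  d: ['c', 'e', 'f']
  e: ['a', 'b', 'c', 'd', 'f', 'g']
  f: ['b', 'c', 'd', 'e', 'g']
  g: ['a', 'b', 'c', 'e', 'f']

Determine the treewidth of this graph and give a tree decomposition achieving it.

Each bag holds 4 vertices, so the decomposition has width 3, which upper-bounds the treewidth. On the other hand G contains the 4-clique {a, b, e, g}. A clique must lie in a single bag of any decomposition, so no decomposition can have width below 3. Combining the bounds, tw(G) = 3.

Treewidth 3.
One such decomposition:
Bags: B1 = {c, d, e, f}  B2 = {c, e, f, g}  B3 = {b, e, f, g}  B4 = {a, b, e, g}
Tree: B1–B2, B2–B3, B3–B4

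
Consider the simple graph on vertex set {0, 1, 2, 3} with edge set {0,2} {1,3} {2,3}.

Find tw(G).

1

A width-1 tree decomposition is:
Bags: B1 = {2, 3}  B2 = {1, 3}  B3 = {0, 2}
Tree: B1–B2, B1–B3
The largest bag has 2 vertices, giving width 1; this decomposition certifies tw(G) ≤ 1. G has an edge, so its treewidth is at least 1. Combining the bounds, tw(G) = 1.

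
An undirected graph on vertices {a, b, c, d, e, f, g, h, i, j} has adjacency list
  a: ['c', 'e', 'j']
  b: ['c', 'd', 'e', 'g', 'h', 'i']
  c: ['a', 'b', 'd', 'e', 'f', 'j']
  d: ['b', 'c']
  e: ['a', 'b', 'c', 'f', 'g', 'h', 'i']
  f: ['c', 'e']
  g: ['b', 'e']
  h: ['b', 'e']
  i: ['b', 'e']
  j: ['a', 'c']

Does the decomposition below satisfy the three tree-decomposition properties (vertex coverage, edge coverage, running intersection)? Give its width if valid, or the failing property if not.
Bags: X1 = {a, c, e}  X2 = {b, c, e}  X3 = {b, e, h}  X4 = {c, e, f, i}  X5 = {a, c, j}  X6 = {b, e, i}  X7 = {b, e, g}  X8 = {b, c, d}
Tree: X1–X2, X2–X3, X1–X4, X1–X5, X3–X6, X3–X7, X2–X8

No — bags containing vertex i are not connected in the tree.

A tree decomposition must satisfy three properties: every vertex lies in some bag; for every edge, both endpoints lie together in some bag; and for every vertex, the bags containing it form a connected subtree. Here bags containing vertex i are not connected in the tree, so the decomposition is invalid.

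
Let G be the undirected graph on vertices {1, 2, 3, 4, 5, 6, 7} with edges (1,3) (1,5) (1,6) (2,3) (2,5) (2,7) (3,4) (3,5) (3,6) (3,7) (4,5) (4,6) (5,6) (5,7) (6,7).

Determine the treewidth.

A width-3 tree decomposition is:
Bags: B1 = {3, 5, 6, 7}  B2 = {1, 3, 5, 6}  B3 = {2, 3, 5, 7}  B4 = {3, 4, 5, 6}
Tree: B1–B2, B1–B3, B2–B4
Each bag holds 4 vertices, so the decomposition has width 3, which upper-bounds the treewidth. On the other hand G contains the 4-clique {2, 3, 5, 7}. A clique must lie in a single bag of any decomposition, so no decomposition can have width below 3. The upper and lower bounds meet at 3, so that is the treewidth.

3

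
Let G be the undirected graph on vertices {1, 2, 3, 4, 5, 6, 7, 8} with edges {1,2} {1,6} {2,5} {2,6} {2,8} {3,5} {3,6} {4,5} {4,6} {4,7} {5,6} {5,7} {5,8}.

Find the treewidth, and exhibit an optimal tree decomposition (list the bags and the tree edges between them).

Treewidth 2.
One such decomposition:
Bags: B1 = {2, 5, 6}  B2 = {4, 5, 6}  B3 = {2, 5, 8}  B4 = {4, 5, 7}  B5 = {3, 5, 6}  B6 = {1, 2, 6}
Tree: B1–B2, B1–B3, B2–B4, B1–B5, B1–B6

Each bag holds 3 vertices, so the decomposition has width 2, which upper-bounds the treewidth. For the lower bound, the 3 vertices {1, 2, 6} are pairwise adjacent, and any tree decomposition puts a clique entirely inside one bag — forcing width ≥ 2. Therefore the treewidth is 2.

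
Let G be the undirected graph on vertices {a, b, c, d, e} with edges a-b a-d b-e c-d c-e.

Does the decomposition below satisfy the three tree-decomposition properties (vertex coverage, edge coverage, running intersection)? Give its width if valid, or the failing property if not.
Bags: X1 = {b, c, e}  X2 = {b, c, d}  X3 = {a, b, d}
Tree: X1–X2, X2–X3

Vertex coverage: the bags together contain {a, b, c, d, e}, the full vertex set. Edge coverage: each edge of G has both endpoints in at least one bag. Running intersection: for every vertex, the bags containing it form a connected subtree. All three properties hold, so this is a valid tree decomposition of width max|bag| − 1 = 2, and hence tw(G) ≤ 2.

Yes; width 2.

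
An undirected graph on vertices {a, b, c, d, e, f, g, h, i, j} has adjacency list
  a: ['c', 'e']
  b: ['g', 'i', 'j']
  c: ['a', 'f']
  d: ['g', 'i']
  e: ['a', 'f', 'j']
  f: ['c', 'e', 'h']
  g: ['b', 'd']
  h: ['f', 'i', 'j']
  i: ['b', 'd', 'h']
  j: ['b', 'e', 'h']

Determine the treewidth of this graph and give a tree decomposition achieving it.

The largest bag has 3 vertices, giving width 2; this decomposition certifies tw(G) ≤ 2. For the lower bound, G contains the cycle g–d–i–b–g, so G is not a forest; only forests have treewidth ≤ 1, hence tw(G) ≥ 2. The upper and lower bounds meet at 2, so that is the treewidth.

Treewidth 2.
One optimal decomposition is:
Bags: B1 = {b, d, g}  B2 = {b, d, i}  B3 = {b, i, j}  B4 = {h, i, j}  B5 = {e, h, j}  B6 = {e, f, h}  B7 = {a, e, f}  B8 = {a, c, f}
Tree: B1–B2, B2–B3, B3–B4, B4–B5, B5–B6, B6–B7, B7–B8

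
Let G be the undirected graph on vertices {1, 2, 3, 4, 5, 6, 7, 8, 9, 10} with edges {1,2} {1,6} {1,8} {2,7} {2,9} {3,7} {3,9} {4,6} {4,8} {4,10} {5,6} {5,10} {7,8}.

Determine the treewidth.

A width-2 tree decomposition is:
Bags: B1 = {5, 6, 10}  B2 = {4, 6, 10}  B3 = {1, 4, 6}  B4 = {1, 4, 8}  B5 = {1, 2, 8}  B6 = {2, 7, 8}  B7 = {2, 7, 9}  B8 = {3, 7, 9}
Tree: B1–B2, B2–B3, B3–B4, B4–B5, B5–B6, B6–B7, B7–B8
The largest bag has 3 vertices, giving width 2; this decomposition certifies tw(G) ≤ 2. The edges 5–10–4–6–5 form a cycle, so G is not a tree and its treewidth is at least 2. The upper and lower bounds meet at 2, so that is the treewidth.

2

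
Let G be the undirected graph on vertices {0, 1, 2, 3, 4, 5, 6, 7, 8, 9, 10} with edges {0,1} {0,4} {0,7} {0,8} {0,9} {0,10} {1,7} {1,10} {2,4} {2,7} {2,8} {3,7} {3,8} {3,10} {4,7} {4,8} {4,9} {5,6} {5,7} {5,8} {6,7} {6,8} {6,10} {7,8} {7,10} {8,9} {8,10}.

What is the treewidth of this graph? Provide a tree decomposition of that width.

Treewidth 3.
One such decomposition:
Bags: B1 = {0, 4, 7, 8}  B2 = {2, 4, 7, 8}  B3 = {0, 7, 8, 10}  B4 = {0, 4, 8, 9}  B5 = {6, 7, 8, 10}  B6 = {5, 6, 7, 8}  B7 = {0, 1, 7, 10}  B8 = {3, 7, 8, 10}
Tree: B1–B2, B1–B3, B1–B4, B3–B5, B5–B6, B3–B7, B5–B8

Every bag has size at most 4, so the width is 4 − 1 = 3 and tw(G) ≤ 3. On the other hand G contains the 4-clique {0, 4, 8, 9}. A clique must lie in a single bag of any decomposition, so no decomposition can have width below 3. Therefore the treewidth is 3.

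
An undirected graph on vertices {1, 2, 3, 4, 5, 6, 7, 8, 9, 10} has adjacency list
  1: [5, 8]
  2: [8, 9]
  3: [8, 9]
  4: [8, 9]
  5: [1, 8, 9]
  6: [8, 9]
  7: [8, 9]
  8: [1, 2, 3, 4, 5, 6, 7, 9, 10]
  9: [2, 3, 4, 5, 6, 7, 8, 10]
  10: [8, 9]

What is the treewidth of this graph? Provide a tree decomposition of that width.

Treewidth 2.
Bags: B1 = {5, 8, 9}  B2 = {8, 9, 10}  B3 = {4, 8, 9}  B4 = {7, 8, 9}  B5 = {6, 8, 9}  B6 = {1, 5, 8}  B7 = {3, 8, 9}  B8 = {2, 8, 9}
Tree: B1–B2, B1–B3, B1–B4, B3–B5, B1–B6, B1–B7, B7–B8

Each bag holds 3 vertices, so the decomposition has width 2, which upper-bounds the treewidth. Conversely, {1, 5, 8} is a clique of size 3, and the vertices of any clique must share a bag in every tree decomposition; so some bag has ≥ 3 vertices and tw(G) ≥ 2. Therefore the treewidth is 2.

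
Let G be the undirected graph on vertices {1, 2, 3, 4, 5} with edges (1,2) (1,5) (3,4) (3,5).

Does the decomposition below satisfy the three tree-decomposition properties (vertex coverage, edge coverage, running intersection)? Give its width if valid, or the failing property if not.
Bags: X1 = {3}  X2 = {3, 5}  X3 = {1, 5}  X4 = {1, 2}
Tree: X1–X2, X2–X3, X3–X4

No — vertex 4 appears in no bag.

A tree decomposition must satisfy three properties: every vertex lies in some bag; for every edge, both endpoints lie together in some bag; and for every vertex, the bags containing it form a connected subtree. Here vertex 4 appears in no bag, so the decomposition is invalid.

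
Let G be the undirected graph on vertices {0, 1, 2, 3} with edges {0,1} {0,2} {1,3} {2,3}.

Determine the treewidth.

2

A width-2 tree decomposition is:
Bags: B1 = {0, 1, 2}  B2 = {1, 2, 3}
Tree: B1–B2
Every bag has size at most 3, so the width is 3 − 1 = 2 and tw(G) ≤ 2. For the lower bound, G contains the cycle 2–0–1–3–2, so G is not a forest; only forests have treewidth ≤ 1, hence tw(G) ≥ 2. Hence tw(G) = 2 exactly.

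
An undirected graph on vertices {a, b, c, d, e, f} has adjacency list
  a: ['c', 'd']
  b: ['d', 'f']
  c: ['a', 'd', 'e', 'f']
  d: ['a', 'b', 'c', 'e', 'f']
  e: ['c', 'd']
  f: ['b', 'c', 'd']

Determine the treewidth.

2

A width-2 tree decomposition is:
Bags: B1 = {c, d, e}  B2 = {a, c, d}  B3 = {c, d, f}  B4 = {b, d, f}
Tree: B1–B2, B1–B3, B3–B4
Every bag has size at most 3, so the width is 3 − 1 = 2 and tw(G) ≤ 2. For the lower bound, the 3 vertices {c, d, e} are pairwise adjacent, and any tree decomposition puts a clique entirely inside one bag — forcing width ≥ 2. The upper and lower bounds meet at 2, so that is the treewidth.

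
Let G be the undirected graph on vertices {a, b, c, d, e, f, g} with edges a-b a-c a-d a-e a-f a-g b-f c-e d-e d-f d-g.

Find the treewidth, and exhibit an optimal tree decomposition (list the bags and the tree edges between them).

Treewidth 2.
One optimal decomposition is:
Bags: B1 = {a, d, f}  B2 = {a, d, g}  B3 = {a, b, f}  B4 = {a, d, e}  B5 = {a, c, e}
Tree: B1–B2, B1–B3, B2–B4, B4–B5

The largest bag has 3 vertices, giving width 2; this decomposition certifies tw(G) ≤ 2. On the other hand G contains the 3-clique {a, d, g}. A clique must lie in a single bag of any decomposition, so no decomposition can have width below 2. The upper and lower bounds meet at 2, so that is the treewidth.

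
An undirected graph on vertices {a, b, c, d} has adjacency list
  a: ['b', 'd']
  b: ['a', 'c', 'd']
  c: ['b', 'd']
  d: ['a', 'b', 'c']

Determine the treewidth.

2

A width-2 tree decomposition is:
Bags: B1 = {b, c, d}  B2 = {a, b, d}
Tree: B1–B2
Every bag has size at most 3, so the width is 3 − 1 = 2 and tw(G) ≤ 2. On the other hand G contains the 3-clique {b, c, d}. A clique must lie in a single bag of any decomposition, so no decomposition can have width below 2. Therefore the treewidth is 2.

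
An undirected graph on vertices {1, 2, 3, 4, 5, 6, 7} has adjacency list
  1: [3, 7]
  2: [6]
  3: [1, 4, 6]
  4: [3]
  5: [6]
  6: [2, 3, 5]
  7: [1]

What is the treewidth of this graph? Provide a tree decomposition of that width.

Each bag holds 2 vertices, so the decomposition has width 1, which upper-bounds the treewidth. Since G has at least one edge (e.g. 3–4), it is not an edgeless graph, so tw(G) ≥ 1. Hence tw(G) = 1 exactly.

Treewidth 1.
One such decomposition:
Bags: B1 = {3, 4}  B2 = {1, 3}  B3 = {1, 7}  B4 = {3, 6}  B5 = {2, 6}  B6 = {5, 6}
Tree: B1–B2, B2–B3, B2–B4, B4–B5, B4–B6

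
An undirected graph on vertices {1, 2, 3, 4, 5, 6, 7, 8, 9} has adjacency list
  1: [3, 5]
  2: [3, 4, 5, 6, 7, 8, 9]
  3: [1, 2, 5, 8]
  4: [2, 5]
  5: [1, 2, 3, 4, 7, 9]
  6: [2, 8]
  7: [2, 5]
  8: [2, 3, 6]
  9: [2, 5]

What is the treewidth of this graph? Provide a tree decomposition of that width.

Treewidth 2.
One optimal decomposition is:
Bags: B1 = {2, 5, 9}  B2 = {2, 3, 5}  B3 = {1, 3, 5}  B4 = {2, 4, 5}  B5 = {2, 5, 7}  B6 = {2, 3, 8}  B7 = {2, 6, 8}
Tree: B1–B2, B2–B3, B1–B4, B4–B5, B2–B6, B6–B7

The largest bag has 3 vertices, giving width 2; this decomposition certifies tw(G) ≤ 2. On the other hand G contains the 3-clique {1, 3, 5}. A clique must lie in a single bag of any decomposition, so no decomposition can have width below 2. Combining the bounds, tw(G) = 2.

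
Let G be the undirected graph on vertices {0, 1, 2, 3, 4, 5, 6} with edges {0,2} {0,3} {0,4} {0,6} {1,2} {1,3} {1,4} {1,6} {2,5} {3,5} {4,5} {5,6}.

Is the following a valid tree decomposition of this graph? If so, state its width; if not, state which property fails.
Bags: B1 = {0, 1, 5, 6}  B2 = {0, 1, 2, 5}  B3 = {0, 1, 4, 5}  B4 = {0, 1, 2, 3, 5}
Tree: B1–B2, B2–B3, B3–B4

A tree decomposition must satisfy three properties: every vertex lies in some bag; for every edge, both endpoints lie together in some bag; and for every vertex, the bags containing it form a connected subtree. Here bags containing vertex 2 are not connected in the tree, so the decomposition is invalid.

No — bags containing vertex 2 are not connected in the tree.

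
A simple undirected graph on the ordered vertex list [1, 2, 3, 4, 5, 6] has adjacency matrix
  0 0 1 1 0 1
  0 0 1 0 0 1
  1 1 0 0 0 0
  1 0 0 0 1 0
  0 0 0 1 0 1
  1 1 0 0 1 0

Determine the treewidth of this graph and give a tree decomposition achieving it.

The largest bag has 3 vertices, giving width 2; this decomposition certifies tw(G) ≤ 2. For the lower bound, G contains the cycle 3–2–6–1–3, so G is not a forest; only forests have treewidth ≤ 1, hence tw(G) ≥ 2. The upper and lower bounds meet at 2, so that is the treewidth.

Treewidth 2.
Bags: B1 = {1, 2, 3}  B2 = {1, 2, 6}  B3 = {1, 4, 6}  B4 = {4, 5, 6}
Tree: B1–B2, B2–B3, B3–B4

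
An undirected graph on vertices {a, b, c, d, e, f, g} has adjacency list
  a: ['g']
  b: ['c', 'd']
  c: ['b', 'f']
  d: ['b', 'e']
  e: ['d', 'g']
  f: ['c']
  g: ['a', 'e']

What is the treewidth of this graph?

A width-1 tree decomposition is:
Bags: B1 = {a, g}  B2 = {e, g}  B3 = {d, e}  B4 = {b, d}  B5 = {b, c}  B6 = {c, f}
Tree: B1–B2, B2–B3, B3–B4, B4–B5, B5–B6
The largest bag has 2 vertices, giving width 1; this decomposition certifies tw(G) ≤ 1. Since G has at least one edge (e.g. a–g), it is not an edgeless graph, so tw(G) ≥ 1. Therefore the treewidth is 1.

1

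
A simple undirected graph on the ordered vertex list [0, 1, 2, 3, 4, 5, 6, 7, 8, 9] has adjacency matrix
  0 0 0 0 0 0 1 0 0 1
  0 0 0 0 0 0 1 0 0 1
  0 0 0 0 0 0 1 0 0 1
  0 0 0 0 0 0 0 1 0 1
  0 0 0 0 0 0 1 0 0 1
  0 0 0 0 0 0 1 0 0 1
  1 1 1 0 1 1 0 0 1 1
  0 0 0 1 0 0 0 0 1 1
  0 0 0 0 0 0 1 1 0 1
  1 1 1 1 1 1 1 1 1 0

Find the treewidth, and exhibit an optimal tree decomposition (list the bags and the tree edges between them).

The largest bag has 3 vertices, giving width 2; this decomposition certifies tw(G) ≤ 2. Conversely, {3, 7, 9} is a clique of size 3, and the vertices of any clique must share a bag in every tree decomposition; so some bag has ≥ 3 vertices and tw(G) ≥ 2. The upper and lower bounds meet at 2, so that is the treewidth.

Treewidth 2.
One such decomposition:
Bags: B1 = {6, 8, 9}  B2 = {4, 6, 9}  B3 = {1, 6, 9}  B4 = {7, 8, 9}  B5 = {5, 6, 9}  B6 = {3, 7, 9}  B7 = {2, 6, 9}  B8 = {0, 6, 9}
Tree: B1–B2, B1–B3, B1–B4, B2–B5, B4–B6, B1–B7, B1–B8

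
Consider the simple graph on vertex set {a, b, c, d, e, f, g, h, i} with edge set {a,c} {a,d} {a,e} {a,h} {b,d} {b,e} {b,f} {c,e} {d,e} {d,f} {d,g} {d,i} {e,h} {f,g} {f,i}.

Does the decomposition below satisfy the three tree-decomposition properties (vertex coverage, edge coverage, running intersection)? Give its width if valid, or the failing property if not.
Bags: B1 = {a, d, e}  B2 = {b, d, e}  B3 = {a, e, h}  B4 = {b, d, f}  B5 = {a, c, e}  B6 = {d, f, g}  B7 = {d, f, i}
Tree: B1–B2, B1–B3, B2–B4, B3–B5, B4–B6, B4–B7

Every vertex of G appears in some bag (union = {a, b, c, d, e, f, g, h, i}); every edge is covered by a bag; and for each vertex v the set of bags containing v is connected in the bag tree. The decomposition is therefore valid. The largest bag has 3 vertices, so the width is 2.

Yes; width 2.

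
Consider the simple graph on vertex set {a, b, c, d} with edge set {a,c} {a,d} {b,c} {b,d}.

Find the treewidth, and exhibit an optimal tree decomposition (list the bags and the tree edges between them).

Every bag has size at most 3, so the width is 3 − 1 = 2 and tw(G) ≤ 2. The edges c–a–d–b–c form a cycle, so G is not a tree and its treewidth is at least 2. Hence tw(G) = 2 exactly.

Treewidth 2.
One optimal decomposition is:
Bags: B1 = {a, c, d}  B2 = {b, c, d}
Tree: B1–B2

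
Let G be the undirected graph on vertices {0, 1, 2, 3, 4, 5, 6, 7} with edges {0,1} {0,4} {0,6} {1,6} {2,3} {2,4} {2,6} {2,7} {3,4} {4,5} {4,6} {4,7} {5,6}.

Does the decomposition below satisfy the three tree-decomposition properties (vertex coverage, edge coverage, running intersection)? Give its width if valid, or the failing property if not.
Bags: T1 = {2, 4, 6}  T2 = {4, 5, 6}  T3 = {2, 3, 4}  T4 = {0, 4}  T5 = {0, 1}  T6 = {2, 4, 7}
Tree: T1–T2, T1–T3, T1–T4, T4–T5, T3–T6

A tree decomposition must satisfy three properties: every vertex lies in some bag; for every edge, both endpoints lie together in some bag; and for every vertex, the bags containing it form a connected subtree. Here edge (6,0) lies in no bag, so the decomposition is invalid.

No — edge (6,0) lies in no bag.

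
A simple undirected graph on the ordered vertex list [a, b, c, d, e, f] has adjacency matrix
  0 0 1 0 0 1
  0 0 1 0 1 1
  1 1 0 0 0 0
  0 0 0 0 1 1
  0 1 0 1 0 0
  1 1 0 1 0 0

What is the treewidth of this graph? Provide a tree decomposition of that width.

Treewidth 2.
One such decomposition:
Bags: B1 = {a, c, f}  B2 = {b, c, f}  B3 = {b, d, f}  B4 = {b, d, e}
Tree: B1–B2, B2–B3, B3–B4

The largest bag has 3 vertices, giving width 2; this decomposition certifies tw(G) ≤ 2. The edges a–c–b–f–a form a cycle, so G is not a tree and its treewidth is at least 2. Therefore the treewidth is 2.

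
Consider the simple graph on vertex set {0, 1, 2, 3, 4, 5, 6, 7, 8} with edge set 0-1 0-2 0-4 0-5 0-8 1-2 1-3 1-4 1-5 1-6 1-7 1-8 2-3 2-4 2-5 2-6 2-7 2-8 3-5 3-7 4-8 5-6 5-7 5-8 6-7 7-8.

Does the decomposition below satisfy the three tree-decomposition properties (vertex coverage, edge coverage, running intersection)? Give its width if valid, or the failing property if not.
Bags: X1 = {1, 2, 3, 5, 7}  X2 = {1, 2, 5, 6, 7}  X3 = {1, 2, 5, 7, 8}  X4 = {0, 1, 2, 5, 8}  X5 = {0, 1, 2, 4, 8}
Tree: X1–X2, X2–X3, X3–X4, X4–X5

Every vertex of G appears in some bag (union = {0, 1, 2, 3, 4, 5, 6, 7, 8}); every edge is covered by a bag; and for each vertex v the set of bags containing v is connected in the bag tree. The decomposition is therefore valid. The largest bag has 5 vertices, so the width is 4.

Yes; width 4.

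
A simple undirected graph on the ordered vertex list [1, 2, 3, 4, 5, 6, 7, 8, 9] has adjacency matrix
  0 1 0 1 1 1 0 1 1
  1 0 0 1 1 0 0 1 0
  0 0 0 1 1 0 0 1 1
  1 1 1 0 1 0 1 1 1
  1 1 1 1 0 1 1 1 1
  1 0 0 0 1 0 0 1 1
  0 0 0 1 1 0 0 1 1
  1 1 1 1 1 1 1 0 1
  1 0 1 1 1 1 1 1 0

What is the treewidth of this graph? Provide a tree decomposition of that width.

The largest bag has 5 vertices, giving width 4; this decomposition certifies tw(G) ≤ 4. For the lower bound, the 5 vertices {1, 4, 5, 8, 9} are pairwise adjacent, and any tree decomposition puts a clique entirely inside one bag — forcing width ≥ 4. Combining the bounds, tw(G) = 4.

Treewidth 4.
One such decomposition:
Bags: B1 = {1, 4, 5, 8, 9}  B2 = {1, 5, 6, 8, 9}  B3 = {4, 5, 7, 8, 9}  B4 = {3, 4, 5, 8, 9}  B5 = {1, 2, 4, 5, 8}
Tree: B1–B2, B1–B3, B1–B4, B1–B5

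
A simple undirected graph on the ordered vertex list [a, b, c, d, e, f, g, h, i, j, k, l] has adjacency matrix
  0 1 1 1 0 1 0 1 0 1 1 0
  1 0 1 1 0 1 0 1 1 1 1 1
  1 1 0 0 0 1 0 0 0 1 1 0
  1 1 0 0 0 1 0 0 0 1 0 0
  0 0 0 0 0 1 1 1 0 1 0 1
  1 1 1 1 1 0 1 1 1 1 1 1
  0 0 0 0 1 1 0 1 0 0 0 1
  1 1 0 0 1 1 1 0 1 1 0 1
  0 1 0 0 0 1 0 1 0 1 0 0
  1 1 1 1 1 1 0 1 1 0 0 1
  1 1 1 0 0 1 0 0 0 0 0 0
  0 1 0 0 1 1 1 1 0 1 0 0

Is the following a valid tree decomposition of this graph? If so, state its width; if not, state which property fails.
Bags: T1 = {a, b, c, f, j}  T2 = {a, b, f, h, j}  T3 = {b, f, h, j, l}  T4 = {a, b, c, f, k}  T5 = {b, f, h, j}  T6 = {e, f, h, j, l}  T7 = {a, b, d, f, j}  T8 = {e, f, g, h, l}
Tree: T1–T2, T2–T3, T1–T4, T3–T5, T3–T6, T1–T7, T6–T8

No — vertex i appears in no bag.

A tree decomposition must satisfy three properties: every vertex lies in some bag; for every edge, both endpoints lie together in some bag; and for every vertex, the bags containing it form a connected subtree. Here vertex i appears in no bag, so the decomposition is invalid.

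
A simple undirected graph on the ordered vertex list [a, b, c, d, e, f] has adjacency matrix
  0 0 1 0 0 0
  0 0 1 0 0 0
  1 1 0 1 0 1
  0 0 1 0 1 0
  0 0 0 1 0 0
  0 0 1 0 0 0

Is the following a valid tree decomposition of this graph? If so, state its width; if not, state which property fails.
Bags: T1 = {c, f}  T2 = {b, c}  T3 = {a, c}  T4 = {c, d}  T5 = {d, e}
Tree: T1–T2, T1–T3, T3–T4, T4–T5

Yes; width 1.

Every vertex of G appears in some bag (union = {a, b, c, d, e, f}); every edge is covered by a bag; and for each vertex v the set of bags containing v is connected in the bag tree. The decomposition is therefore valid. The largest bag has 2 vertices, so the width is 1.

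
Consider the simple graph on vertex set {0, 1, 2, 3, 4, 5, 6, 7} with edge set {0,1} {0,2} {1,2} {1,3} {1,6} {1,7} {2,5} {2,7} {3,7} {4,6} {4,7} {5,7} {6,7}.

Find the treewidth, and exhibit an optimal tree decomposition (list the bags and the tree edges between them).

Each bag holds 3 vertices, so the decomposition has width 2, which upper-bounds the treewidth. On the other hand G contains the 3-clique {0, 1, 2}. A clique must lie in a single bag of any decomposition, so no decomposition can have width below 2. Combining the bounds, tw(G) = 2.

Treewidth 2.
One optimal decomposition is:
Bags: B1 = {2, 5, 7}  B2 = {1, 2, 7}  B3 = {1, 3, 7}  B4 = {1, 6, 7}  B5 = {0, 1, 2}  B6 = {4, 6, 7}
Tree: B1–B2, B2–B3, B2–B4, B2–B5, B4–B6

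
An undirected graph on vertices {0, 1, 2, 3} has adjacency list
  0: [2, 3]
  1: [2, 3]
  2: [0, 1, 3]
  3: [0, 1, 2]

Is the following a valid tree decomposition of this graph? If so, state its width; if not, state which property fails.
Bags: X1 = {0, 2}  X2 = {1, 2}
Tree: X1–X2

A tree decomposition must satisfy three properties: every vertex lies in some bag; for every edge, both endpoints lie together in some bag; and for every vertex, the bags containing it form a connected subtree. Here vertex 3 appears in no bag, so the decomposition is invalid.

No — vertex 3 appears in no bag.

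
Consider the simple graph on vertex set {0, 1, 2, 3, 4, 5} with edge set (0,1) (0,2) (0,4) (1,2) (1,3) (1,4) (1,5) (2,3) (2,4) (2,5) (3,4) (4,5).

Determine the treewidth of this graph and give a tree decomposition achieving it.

Each bag holds 4 vertices, so the decomposition has width 3, which upper-bounds the treewidth. On the other hand G contains the 4-clique {0, 1, 2, 4}. A clique must lie in a single bag of any decomposition, so no decomposition can have width below 3. The upper and lower bounds meet at 3, so that is the treewidth.

Treewidth 3.
One such decomposition:
Bags: B1 = {0, 1, 2, 4}  B2 = {1, 2, 4, 5}  B3 = {1, 2, 3, 4}
Tree: B1–B2, B1–B3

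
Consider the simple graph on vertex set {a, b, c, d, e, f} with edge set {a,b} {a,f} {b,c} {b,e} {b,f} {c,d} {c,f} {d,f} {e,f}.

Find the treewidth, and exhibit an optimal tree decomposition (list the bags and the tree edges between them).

Treewidth 2.
One such decomposition:
Bags: B1 = {b, c, f}  B2 = {b, e, f}  B3 = {a, b, f}  B4 = {c, d, f}
Tree: B1–B2, B2–B3, B1–B4

Each bag holds 3 vertices, so the decomposition has width 2, which upper-bounds the treewidth. On the other hand G contains the 3-clique {c, d, f}. A clique must lie in a single bag of any decomposition, so no decomposition can have width below 2. Combining the bounds, tw(G) = 2.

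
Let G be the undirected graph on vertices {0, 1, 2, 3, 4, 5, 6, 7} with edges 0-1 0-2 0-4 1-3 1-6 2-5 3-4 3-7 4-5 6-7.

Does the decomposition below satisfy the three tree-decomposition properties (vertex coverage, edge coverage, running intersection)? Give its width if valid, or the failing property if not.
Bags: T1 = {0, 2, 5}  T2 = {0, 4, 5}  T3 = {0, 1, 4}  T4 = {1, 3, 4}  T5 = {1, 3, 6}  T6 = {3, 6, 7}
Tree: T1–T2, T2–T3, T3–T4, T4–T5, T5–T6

Checking the three conditions: (i) the bags cover all of {0, 1, 2, 3, 4, 5, 6, 7}; (ii) for each edge, some bag contains both endpoints; (iii) the bags containing any fixed vertex form a subtree. All hold, so the decomposition is valid with width 3 − 1 = 2.

Yes; width 2.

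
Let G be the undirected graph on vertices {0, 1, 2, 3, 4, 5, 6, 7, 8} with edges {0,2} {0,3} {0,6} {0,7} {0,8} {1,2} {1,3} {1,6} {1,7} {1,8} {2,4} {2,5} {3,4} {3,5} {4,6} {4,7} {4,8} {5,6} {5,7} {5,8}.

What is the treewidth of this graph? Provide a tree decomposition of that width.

Every bag has size at most 5, so the width is 5 − 1 = 4 and tw(G) ≤ 4. For the lower bound: the 5 vertex sets {0,8}, {2,4}, {1,3}, {5}, {6} are disjoint, each induces a connected subgraph, and every pair is joined by at least one edge of G. Contracting each set to a single vertex therefore yields K_{5} as a minor, and since treewidth is minor-monotone, tw(G) ≥ tw(K_{5}) = 4. Therefore the treewidth is 4.

Treewidth 4.
One optimal decomposition is:
Bags: B1 = {0, 1, 4, 5, 8}  B2 = {0, 1, 2, 4, 5}  B3 = {0, 1, 3, 4, 5}  B4 = {0, 1, 4, 5, 6}  B5 = {0, 1, 4, 5, 7}
Tree: B1–B2, B2–B3, B3–B4, B4–B5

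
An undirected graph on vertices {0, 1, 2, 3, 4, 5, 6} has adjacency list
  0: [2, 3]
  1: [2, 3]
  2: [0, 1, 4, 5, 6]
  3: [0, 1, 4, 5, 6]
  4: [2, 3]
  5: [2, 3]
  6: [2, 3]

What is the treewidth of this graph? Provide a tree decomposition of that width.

The largest bag has 3 vertices, giving width 2; this decomposition certifies tw(G) ≤ 2. For the lower bound, G contains the cycle 2–1–3–5–2, so G is not a forest; only forests have treewidth ≤ 1, hence tw(G) ≥ 2. Therefore the treewidth is 2.

Treewidth 2.
One optimal decomposition is:
Bags: B1 = {1, 2, 3}  B2 = {2, 3, 5}  B3 = {0, 2, 3}  B4 = {2, 3, 6}  B5 = {2, 3, 4}
Tree: B1–B2, B2–B3, B3–B4, B4–B5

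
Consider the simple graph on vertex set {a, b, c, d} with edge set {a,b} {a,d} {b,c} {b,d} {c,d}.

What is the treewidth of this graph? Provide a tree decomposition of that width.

Treewidth 2.
Bags: B1 = {b, c, d}  B2 = {a, b, d}
Tree: B1–B2

Every bag has size at most 3, so the width is 3 − 1 = 2 and tw(G) ≤ 2. Conversely, {b, c, d} is a clique of size 3, and the vertices of any clique must share a bag in every tree decomposition; so some bag has ≥ 3 vertices and tw(G) ≥ 2. The upper and lower bounds meet at 2, so that is the treewidth.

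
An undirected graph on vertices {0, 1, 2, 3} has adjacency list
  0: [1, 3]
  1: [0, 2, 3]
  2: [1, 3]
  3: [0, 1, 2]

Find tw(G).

A width-2 tree decomposition is:
Bags: B1 = {1, 2, 3}  B2 = {0, 1, 3}
Tree: B1–B2
Every bag has size at most 3, so the width is 3 − 1 = 2 and tw(G) ≤ 2. Conversely, {0, 1, 3} is a clique of size 3, and the vertices of any clique must share a bag in every tree decomposition; so some bag has ≥ 3 vertices and tw(G) ≥ 2. Hence tw(G) = 2 exactly.

2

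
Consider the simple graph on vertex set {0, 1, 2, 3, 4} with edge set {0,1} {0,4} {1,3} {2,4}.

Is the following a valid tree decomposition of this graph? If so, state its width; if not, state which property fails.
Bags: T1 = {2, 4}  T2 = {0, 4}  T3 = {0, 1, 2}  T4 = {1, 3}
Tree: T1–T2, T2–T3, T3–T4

No — bags containing vertex 2 are not connected in the tree.

A tree decomposition must satisfy three properties: every vertex lies in some bag; for every edge, both endpoints lie together in some bag; and for every vertex, the bags containing it form a connected subtree. Here bags containing vertex 2 are not connected in the tree, so the decomposition is invalid.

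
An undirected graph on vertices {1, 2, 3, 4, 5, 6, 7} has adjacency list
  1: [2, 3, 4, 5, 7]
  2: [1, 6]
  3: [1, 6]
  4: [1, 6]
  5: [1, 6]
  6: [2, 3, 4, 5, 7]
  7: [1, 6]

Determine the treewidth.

2

A width-2 tree decomposition is:
Bags: B1 = {1, 6, 7}  B2 = {1, 2, 6}  B3 = {1, 3, 6}  B4 = {1, 4, 6}  B5 = {1, 5, 6}
Tree: B1–B2, B2–B3, B3–B4, B4–B5
Each bag holds 3 vertices, so the decomposition has width 2, which upper-bounds the treewidth. The edges 6–7–1–2–6 form a cycle, so G is not a tree and its treewidth is at least 2. Hence tw(G) = 2 exactly.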